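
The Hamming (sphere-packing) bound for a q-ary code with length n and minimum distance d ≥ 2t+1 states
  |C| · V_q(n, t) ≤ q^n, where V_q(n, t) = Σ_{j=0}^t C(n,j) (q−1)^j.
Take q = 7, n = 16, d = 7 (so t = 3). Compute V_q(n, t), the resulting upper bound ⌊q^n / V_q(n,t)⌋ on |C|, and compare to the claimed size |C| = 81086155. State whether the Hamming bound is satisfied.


V_q(n, t) = 125377, q^n = 33232930569601, Hamming bound = 265064011, |C| = 81086155 ≤ bound (satisfied).

Step 1: Compute V_q(n, t) = Σ_{j=0}^3 C(n, j) (q−1)^j.
  j = 0: C(16,0)·(6)^0 = 1·1 = 1.
  j = 1: C(16,1)·(6)^1 = 16·6 = 96.
  j = 2: C(16,2)·(6)^2 = 120·36 = 4320.
  j = 3: C(16,3)·(6)^3 = 560·216 = 120960.
  V_q(n, t) = 1 + 96 + 4320 + 120960 = 125377.
Step 2: q^n = 7^16 = 33232930569601.
Step 3: Hamming bound ⌊q^n / V_q(n,t)⌋ = ⌊33232930569601/125377⌋ = 265064011.
Step 4: Compare |C| = 81086155 to 265064011: satisfied.
The claimed |C| lies below the Hamming bound.


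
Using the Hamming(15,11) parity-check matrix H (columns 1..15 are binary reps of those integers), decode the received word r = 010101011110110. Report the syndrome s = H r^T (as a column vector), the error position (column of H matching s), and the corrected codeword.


s = (0, 0, 1, 1)^T, error position = 3, corrected codeword c = 011101011110110

Compute s = H r^T mod 2 one row at a time:
  s_1 = 1 + 1 + 1 + 1 + 0 + 1 + 1 + 0 = 6 ≡ 0 (mod 2).
  s_2 = 1 + 0 + 1 + 0 + 0 + 1 + 1 + 0 = 4 ≡ 0 (mod 2).
  s_3 = 1 + 0 + 1 + 0 + 1 + 1 + 1 + 0 = 5 ≡ 1 (mod 2).
  s_4 = 0 + 0 + 0 + 0 + 1 + 1 + 1 + 0 = 3 ≡ 1 (mod 2).
s = (0, 0, 1, 1)^T — this equals column 3 of H (binary 0011), so error is at position 3.
Correct: flip bit 3 of r = 010101011110110 to get c = 011101011110110.


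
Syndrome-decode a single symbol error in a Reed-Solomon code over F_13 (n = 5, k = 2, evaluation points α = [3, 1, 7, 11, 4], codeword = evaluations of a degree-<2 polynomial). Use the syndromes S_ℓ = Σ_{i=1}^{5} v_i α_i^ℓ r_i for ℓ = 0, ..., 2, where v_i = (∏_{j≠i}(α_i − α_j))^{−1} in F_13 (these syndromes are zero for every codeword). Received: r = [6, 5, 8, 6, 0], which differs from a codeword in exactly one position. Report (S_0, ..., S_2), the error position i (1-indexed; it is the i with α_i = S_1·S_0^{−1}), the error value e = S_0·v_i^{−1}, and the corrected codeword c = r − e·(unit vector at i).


S = (12, 2, 9), error at position 4, error magnitude e = 9, c = [6, 5, 8, 10, 0].

Step 1: column multipliers v_i = (∏_{j≠i}(α_i − α_j))^{−1} mod 13.
  i = 1 (α = 3): (3−1)(3−7)(3−11)(3−4) = 2·(−4)·(−8)·(−1) = −64 ≡ 1, so v_1 = 1^{−1} = 1 (mod 13).
  i = 2 (α = 1): (1−3)(1−7)(1−11)(1−4) = (−2)·(−6)·(−10)·(−3) = 360 ≡ 9, so v_2 = 9^{−1} = 3 (mod 13).
  i = 3 (α = 7): (7−3)(7−1)(7−11)(7−4) = 4·6·(−4)·3 = −288 ≡ 11, so v_3 = 11^{−1} = 6 (mod 13).
  i = 4 (α = 11): (11−3)(11−1)(11−7)(11−4) = 8·10·4·7 = 2240 ≡ 4, so v_4 = 4^{−1} = 10 (mod 13).
  i = 5 (α = 4): (4−3)(4−1)(4−7)(4−11) = 1·3·(−3)·(−7) = 63 ≡ 11, so v_5 = 11^{−1} = 6 (mod 13).
  v = [1, 3, 6, 10, 6].
Step 2: syndromes of r = [6, 5, 8, 6, 0] (all sums mod 13).
  S_0 = Σ v_i r_i = 1·6 + 3·5 + 6·8 + 10·6 + 6·0 = 129 ≡ 12.
  S_1 = Σ v_i α_i r_i = 1·3·6 + 3·1·5 + 6·7·8 + 10·11·6 + 6·4·0 = 1029 ≡ 2.
  α_i^2 mod 13 = [9, 1, 10, 4, 3].
  S_2 = Σ v_i α_i^2 r_i = 1·9·6 + 3·1·5 + 6·10·8 + 10·4·6 + 6·3·0 = 789 ≡ 9.
  S = (12, 2, 9) ≠ 0, so r is not a codeword (an error is present).
Step 3: locate the error. For a single error e at position i, S_ℓ = v_i·e·α_i^ℓ, so α_err = S_1/S_0.
  S_0^{−1} = 12^{−1} = 12 (mod 13), so α_err = 2·12 = 24 ≡ 11 = α_4. Error position i = 4.
  Consistency check: S_2/S_1 = 9·7 = 63 ≡ 11 = α_err ✓ (single-error assumption holds).
Step 4: error magnitude e = S_0/v_4 = S_0·∏_{j≠4}(α_4 − α_j) = 12·4 = 48 ≡ 9 (mod 13).
Step 5: correct position 4: c_4 = r_4 − e = 6 − 9 ≡ 10 (mod 13). Hence c = [6, 5, 8, 10, 0].
  Check: interpolating c through the α_i gives m(x) = 11 + 7·x (degree < 2) with m(α_i) = c_i for every i, so c is indeed a codeword.


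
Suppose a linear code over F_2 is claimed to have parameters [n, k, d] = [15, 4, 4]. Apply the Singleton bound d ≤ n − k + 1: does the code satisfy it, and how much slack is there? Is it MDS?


Singleton RHS = n − k + 1 = 12, slack = 8, bound satisfied, not MDS.

Singleton bound: d ≤ n − k + 1.
Here n = 15, k = 4, so n − k + 1 = 12.
Given d = 4, check d ≤ 12: YES.
Slack = (n − k + 1) − d = 8.
The code is NOT MDS (slack = 8 > 0).
Description: the claimed parameters are [15, 4, 4]_2; such a code would be non-MDS.


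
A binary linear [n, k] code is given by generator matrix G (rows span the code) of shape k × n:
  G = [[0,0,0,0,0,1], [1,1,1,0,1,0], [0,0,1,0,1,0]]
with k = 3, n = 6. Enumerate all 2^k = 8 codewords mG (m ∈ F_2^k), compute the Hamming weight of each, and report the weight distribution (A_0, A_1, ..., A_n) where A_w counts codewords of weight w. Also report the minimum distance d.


Weight distribution: A_0 = 1, A_1 = 1, A_2 = 2, A_3 = 2, A_4 = 1, A_5 = 1. Minimum distance d = 1.

Enumerate all 2^3 = 8 messages m ∈ F_2^3.
For each, compute codeword c = mG in F_2^6, then tally its weight.
  m = 000 → c = 000000, weight = 0.
  m = 100 → c = 000001, weight = 1.
  m = 010 → c = 111010, weight = 4.
  m = 110 → c = 111011, weight = 5.
  m = 001 → c = 001010, weight = 2.
  m = 101 → c = 001011, weight = 3.
  m = 011 → c = 110000, weight = 2.
  m = 111 → c = 110001, weight = 3.
Tally weights:
  weight 0: 1 codewords.
  weight 1: 1 codewords.
  weight 2: 2 codewords.
  weight 3: 2 codewords.
  weight 4: 1 codewords.
  weight 5: 1 codewords.
Minimum distance d = smallest w > 0 with A_w > 0 = 1.
Sanity: Σ A_w = 8 = 2^3 = 8 ✓.


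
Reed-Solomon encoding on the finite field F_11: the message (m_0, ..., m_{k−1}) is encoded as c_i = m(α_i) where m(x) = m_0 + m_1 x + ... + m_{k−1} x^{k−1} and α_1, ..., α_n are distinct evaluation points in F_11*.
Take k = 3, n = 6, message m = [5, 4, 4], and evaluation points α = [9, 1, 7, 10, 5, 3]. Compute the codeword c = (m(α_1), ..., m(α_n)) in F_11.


c = [2, 2, 9, 5, 4, 9]

Message polynomial: m(x) = 5 + 4·x + 4·x^2 (mod 11).
For each evaluation point α_i, compute m(α_i) mod 11:
  α_1 = 9: Horner steps 4 → 7 → 2, so m(9) = 2.
  α_2 = 1: Horner steps 4 → 8 → 2, so m(1) = 2.
  α_3 = 7: Horner steps 4 → 10 → 9, so m(7) = 9.
  α_4 = 10: Horner steps 4 → 0 → 5, so m(10) = 5.
  α_5 = 5: Horner steps 4 → 2 → 4, so m(5) = 4.
  α_6 = 3: Horner steps 4 → 5 → 9, so m(3) = 9.
Codeword c = [2, 2, 9, 5, 4, 9] ∈ F_11^6.


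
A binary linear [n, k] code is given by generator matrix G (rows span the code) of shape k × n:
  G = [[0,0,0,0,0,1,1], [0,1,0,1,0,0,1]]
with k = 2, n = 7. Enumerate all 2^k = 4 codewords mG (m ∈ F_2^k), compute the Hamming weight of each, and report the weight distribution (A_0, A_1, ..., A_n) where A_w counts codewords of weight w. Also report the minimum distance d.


Weight distribution: A_0 = 1, A_2 = 1, A_3 = 2. Minimum distance d = 2.

Enumerate all 2^2 = 4 messages m ∈ F_2^2.
For each, compute codeword c = mG in F_2^7, then tally its weight.
  m = 00 → c = 0000000, weight = 0.
  m = 10 → c = 0000011, weight = 2.
  m = 01 → c = 0101001, weight = 3.
  m = 11 → c = 0101010, weight = 3.
Tally weights:
  weight 0: 1 codewords.
  weight 2: 1 codewords.
  weight 3: 2 codewords.
Minimum distance d = smallest w > 0 with A_w > 0 = 2.
Sanity: Σ A_w = 4 = 2^2 = 4 ✓.


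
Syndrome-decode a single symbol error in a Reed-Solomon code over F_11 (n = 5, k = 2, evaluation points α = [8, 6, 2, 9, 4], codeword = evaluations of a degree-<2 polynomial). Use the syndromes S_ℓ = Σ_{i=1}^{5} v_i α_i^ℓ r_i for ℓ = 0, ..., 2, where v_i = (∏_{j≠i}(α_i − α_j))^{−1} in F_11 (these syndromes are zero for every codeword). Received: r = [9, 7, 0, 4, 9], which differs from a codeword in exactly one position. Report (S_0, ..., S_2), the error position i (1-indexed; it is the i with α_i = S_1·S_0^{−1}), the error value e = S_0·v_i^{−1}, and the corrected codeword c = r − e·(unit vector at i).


S = (10, 3, 2), error at position 1, error magnitude e = 4, c = [5, 7, 0, 4, 9].

Step 1: column multipliers v_i = (∏_{j≠i}(α_i − α_j))^{−1} mod 11.
  i = 1 (α = 8): (8−6)(8−2)(8−9)(8−4) = 2·6·(−1)·4 = −48 ≡ 7, so v_1 = 7^{−1} = 8 (mod 11).
  i = 2 (α = 6): (6−8)(6−2)(6−9)(6−4) = (−2)·4·(−3)·2 = 48 ≡ 4, so v_2 = 4^{−1} = 3 (mod 11).
  i = 3 (α = 2): (2−8)(2−6)(2−9)(2−4) = (−6)·(−4)·(−7)·(−2) = 336 ≡ 6, so v_3 = 6^{−1} = 2 (mod 11).
  i = 4 (α = 9): (9−8)(9−6)(9−2)(9−4) = 1·3·7·5 = 105 ≡ 6, so v_4 = 6^{−1} = 2 (mod 11).
  i = 5 (α = 4): (4−8)(4−6)(4−2)(4−9) = (−4)·(−2)·2·(−5) = −80 ≡ 8, so v_5 = 8^{−1} = 7 (mod 11).
  v = [8, 3, 2, 2, 7].
Step 2: syndromes of r = [9, 7, 0, 4, 9] (all sums mod 11).
  S_0 = Σ v_i r_i = 8·9 + 3·7 + 2·0 + 2·4 + 7·9 = 164 ≡ 10.
  S_1 = Σ v_i α_i r_i = 8·8·9 + 3·6·7 + 2·2·0 + 2·9·4 + 7·4·9 = 1026 ≡ 3.
  α_i^2 mod 11 = [9, 3, 4, 4, 5].
  S_2 = Σ v_i α_i^2 r_i = 8·9·9 + 3·3·7 + 2·4·0 + 2·4·4 + 7·5·9 = 1058 ≡ 2.
  S = (10, 3, 2) ≠ 0, so r is not a codeword (an error is present).
Step 3: locate the error. For a single error e at position i, S_ℓ = v_i·e·α_i^ℓ, so α_err = S_1/S_0.
  S_0^{−1} = 10^{−1} = 10 (mod 11), so α_err = 3·10 = 30 ≡ 8 = α_1. Error position i = 1.
  Consistency check: S_2/S_1 = 2·4 = 8 ≡ 8 = α_err ✓ (single-error assumption holds).
Step 4: error magnitude e = S_0/v_1 = S_0·∏_{j≠1}(α_1 − α_j) = 10·7 = 70 ≡ 4 (mod 11).
Step 5: correct position 1: c_1 = r_1 − e = 9 − 4 ≡ 5 (mod 11). Hence c = [5, 7, 0, 4, 9].
  Check: interpolating c through the α_i gives m(x) = 2 + 10·x (degree < 2) with m(α_i) = c_i for every i, so c is indeed a codeword.


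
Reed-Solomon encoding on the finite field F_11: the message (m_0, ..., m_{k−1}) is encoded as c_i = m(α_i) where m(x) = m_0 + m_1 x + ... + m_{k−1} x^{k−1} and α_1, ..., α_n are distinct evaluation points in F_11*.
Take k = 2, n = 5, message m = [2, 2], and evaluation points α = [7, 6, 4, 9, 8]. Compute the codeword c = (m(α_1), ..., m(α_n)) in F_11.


c = [5, 3, 10, 9, 7]

Message polynomial: m(x) = 2 + 2·x (mod 11).
For each evaluation point α_i, compute m(α_i) mod 11:
  α_1 = 7: Horner steps 2 → 5, so m(7) = 5.
  α_2 = 6: Horner steps 2 → 3, so m(6) = 3.
  α_3 = 4: Horner steps 2 → 10, so m(4) = 10.
  α_4 = 9: Horner steps 2 → 9, so m(9) = 9.
  α_5 = 8: Horner steps 2 → 7, so m(8) = 7.
Codeword c = [5, 3, 10, 9, 7] ∈ F_11^5.


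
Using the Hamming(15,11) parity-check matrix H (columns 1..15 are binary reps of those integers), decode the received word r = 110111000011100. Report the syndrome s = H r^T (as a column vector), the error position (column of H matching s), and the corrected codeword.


s = (1, 1, 1, 0)^T, error position = 14, corrected codeword c = 110111000011110

Compute s = H r^T mod 2 one row at a time:
  s_1 = 0 + 0 + 0 + 1 + 1 + 1 + 0 + 0 = 3 ≡ 1 (mod 2).
  s_2 = 1 + 1 + 1 + 0 + 1 + 1 + 0 + 0 = 5 ≡ 1 (mod 2).
  s_3 = 1 + 0 + 1 + 0 + 0 + 1 + 0 + 0 = 3 ≡ 1 (mod 2).
  s_4 = 1 + 0 + 1 + 0 + 0 + 1 + 1 + 0 = 4 ≡ 0 (mod 2).
s = (1, 1, 1, 0)^T — this equals column 14 of H (binary 1110), so error is at position 14.
Correct: flip bit 14 of r = 110111000011100 to get c = 110111000011110.


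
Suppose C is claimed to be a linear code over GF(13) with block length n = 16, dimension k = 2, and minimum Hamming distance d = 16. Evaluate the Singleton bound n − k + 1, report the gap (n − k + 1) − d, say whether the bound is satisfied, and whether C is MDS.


Singleton RHS = n − k + 1 = 15, slack = -1, bound violated (no such code; not MDS).

Singleton bound: d ≤ n − k + 1.
Here n = 16, k = 2, so n − k + 1 = 15.
Given d = 16, check d ≤ 15: NO.
Slack = (n − k + 1) − d = -1.
The slack is negative: d = 16 exceeds n − k + 1 = 15 by 1, so the Singleton bound is violated and no linear [16, 2, 16]_13 code can exist. In particular it is not MDS (MDS requires d = n − k + 1 exactly).
Description: the claimed parameters are [16, 2, 16]_13; such a code would be impossible (violates the Singleton bound).


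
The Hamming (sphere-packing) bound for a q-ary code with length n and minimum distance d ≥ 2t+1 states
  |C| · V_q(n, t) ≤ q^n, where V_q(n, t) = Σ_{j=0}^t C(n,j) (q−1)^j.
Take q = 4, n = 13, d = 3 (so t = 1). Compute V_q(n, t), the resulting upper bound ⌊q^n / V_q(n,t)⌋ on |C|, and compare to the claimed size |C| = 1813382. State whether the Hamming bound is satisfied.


V_q(n, t) = 40, q^n = 67108864, Hamming bound = 1677721, |C| = 1813382 > bound (violated).

Step 1: Compute V_q(n, t) = Σ_{j=0}^1 C(n, j) (q−1)^j.
  j = 0: C(13,0)·(3)^0 = 1·1 = 1.
  j = 1: C(13,1)·(3)^1 = 13·3 = 39.
  V_q(n, t) = 1 + 39 = 40.
Step 2: q^n = 4^13 = 67108864.
Step 3: Hamming bound ⌊q^n / V_q(n,t)⌋ = ⌊67108864/40⌋ = 1677721.
Step 4: Compare |C| = 1813382 to 1677721: violated.
The claimed |C| lies above the Hamming bound, so no 4-ary code of length 13 with d ≥ 3 can have 1813382 codewords.


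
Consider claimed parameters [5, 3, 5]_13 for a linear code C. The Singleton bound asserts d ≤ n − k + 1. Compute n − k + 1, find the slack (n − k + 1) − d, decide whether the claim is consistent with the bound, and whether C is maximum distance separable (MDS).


Singleton RHS = n − k + 1 = 3, slack = -2, bound violated (no such code; not MDS).

Singleton bound: d ≤ n − k + 1.
Here n = 5, k = 3, so n − k + 1 = 3.
Given d = 5, check d ≤ 3: NO.
Slack = (n − k + 1) − d = -2.
The slack is negative: d = 5 exceeds n − k + 1 = 3 by 2, so the Singleton bound is violated and no linear [5, 3, 5]_13 code can exist. In particular it is not MDS (MDS requires d = n − k + 1 exactly).
Description: the claimed parameters are [5, 3, 5]_13; such a code would be impossible (violates the Singleton bound).


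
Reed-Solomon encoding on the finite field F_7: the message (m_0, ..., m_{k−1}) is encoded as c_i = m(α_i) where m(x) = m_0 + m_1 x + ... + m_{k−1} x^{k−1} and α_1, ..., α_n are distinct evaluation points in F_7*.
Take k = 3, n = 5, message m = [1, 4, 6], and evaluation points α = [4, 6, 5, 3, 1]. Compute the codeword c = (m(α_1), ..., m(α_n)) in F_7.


c = [1, 3, 3, 4, 4]

Message polynomial: m(x) = 1 + 4·x + 6·x^2 (mod 7).
For each evaluation point α_i, compute m(α_i) mod 7:
  α_1 = 4: Horner steps 6 → 0 → 1, so m(4) = 1.
  α_2 = 6: Horner steps 6 → 5 → 3, so m(6) = 3.
  α_3 = 5: Horner steps 6 → 6 → 3, so m(5) = 3.
  α_4 = 3: Horner steps 6 → 1 → 4, so m(3) = 4.
  α_5 = 1: Horner steps 6 → 3 → 4, so m(1) = 4.
Codeword c = [1, 3, 3, 4, 4] ∈ F_7^5.


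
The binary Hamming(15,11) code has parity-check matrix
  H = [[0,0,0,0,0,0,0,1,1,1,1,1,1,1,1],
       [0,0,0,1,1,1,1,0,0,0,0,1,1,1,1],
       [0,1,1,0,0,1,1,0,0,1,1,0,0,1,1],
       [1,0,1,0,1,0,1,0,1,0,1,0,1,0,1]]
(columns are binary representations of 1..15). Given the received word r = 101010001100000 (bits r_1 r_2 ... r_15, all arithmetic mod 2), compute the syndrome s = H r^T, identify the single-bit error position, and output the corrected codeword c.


s = (0, 1, 0, 0)^T, error position = 4, corrected codeword c = 101110001100000

Compute s = H r^T mod 2 one row at a time:
  s_1 = 0 + 1 + 1 + 0 + 0 + 0 + 0 + 0 = 2 ≡ 0 (mod 2).
  s_2 = 0 + 1 + 0 + 0 + 0 + 0 + 0 + 0 = 1 ≡ 1 (mod 2).
  s_3 = 0 + 1 + 0 + 0 + 1 + 0 + 0 + 0 = 2 ≡ 0 (mod 2).
  s_4 = 1 + 1 + 1 + 0 + 1 + 0 + 0 + 0 = 4 ≡ 0 (mod 2).
s = (0, 1, 0, 0)^T — this equals column 4 of H (binary 0100), so error is at position 4.
Correct: flip bit 4 of r = 101010001100000 to get c = 101110001100000.


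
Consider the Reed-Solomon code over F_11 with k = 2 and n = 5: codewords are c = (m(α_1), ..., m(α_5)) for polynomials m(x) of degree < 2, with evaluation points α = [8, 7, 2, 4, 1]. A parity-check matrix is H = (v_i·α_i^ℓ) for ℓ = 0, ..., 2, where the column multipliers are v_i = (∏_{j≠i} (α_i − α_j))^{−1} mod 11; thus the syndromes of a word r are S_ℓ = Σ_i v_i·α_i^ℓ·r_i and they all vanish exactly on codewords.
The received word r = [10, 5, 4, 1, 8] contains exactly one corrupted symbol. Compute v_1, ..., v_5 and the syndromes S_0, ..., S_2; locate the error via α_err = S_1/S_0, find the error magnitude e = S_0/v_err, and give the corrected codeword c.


S = (4, 8, 5), error at position 3, error magnitude e = 2, c = [10, 5, 2, 1, 8].

Step 1: column multipliers v_i = (∏_{j≠i}(α_i − α_j))^{−1} mod 11.
  i = 1 (α = 8): (8−7)(8−2)(8−4)(8−1) = 1·6·4·7 = 168 ≡ 3, so v_1 = 3^{−1} = 4 (mod 11).
  i = 2 (α = 7): (7−8)(7−2)(7−4)(7−1) = (−1)·5·3·6 = −90 ≡ 9, so v_2 = 9^{−1} = 5 (mod 11).
  i = 3 (α = 2): (2−8)(2−7)(2−4)(2−1) = (−6)·(−5)·(−2)·1 = −60 ≡ 6, so v_3 = 6^{−1} = 2 (mod 11).
  i = 4 (α = 4): (4−8)(4−7)(4−2)(4−1) = (−4)·(−3)·2·3 = 72 ≡ 6, so v_4 = 6^{−1} = 2 (mod 11).
  i = 5 (α = 1): (1−8)(1−7)(1−2)(1−4) = (−7)·(−6)·(−1)·(−3) = 126 ≡ 5, so v_5 = 5^{−1} = 9 (mod 11).
  v = [4, 5, 2, 2, 9].
Step 2: syndromes of r = [10, 5, 4, 1, 8] (all sums mod 11).
  S_0 = Σ v_i r_i = 4·10 + 5·5 + 2·4 + 2·1 + 9·8 = 147 ≡ 4.
  S_1 = Σ v_i α_i r_i = 4·8·10 + 5·7·5 + 2·2·4 + 2·4·1 + 9·1·8 = 591 ≡ 8.
  α_i^2 mod 11 = [9, 5, 4, 5, 1].
  S_2 = Σ v_i α_i^2 r_i = 4·9·10 + 5·5·5 + 2·4·4 + 2·5·1 + 9·1·8 = 599 ≡ 5.
  S = (4, 8, 5) ≠ 0, so r is not a codeword (an error is present).
Step 3: locate the error. For a single error e at position i, S_ℓ = v_i·e·α_i^ℓ, so α_err = S_1/S_0.
  S_0^{−1} = 4^{−1} = 3 (mod 11), so α_err = 8·3 = 24 ≡ 2 = α_3. Error position i = 3.
  Consistency check: S_2/S_1 = 5·7 = 35 ≡ 2 = α_err ✓ (single-error assumption holds).
Step 4: error magnitude e = S_0/v_3 = S_0·∏_{j≠3}(α_3 − α_j) = 4·6 = 24 ≡ 2 (mod 11).
Step 5: correct position 3: c_3 = r_3 − e = 4 − 2 ≡ 2 (mod 11). Hence c = [10, 5, 2, 1, 8].
  Check: interpolating c through the α_i gives m(x) = 3 + 5·x (degree < 2) with m(α_i) = c_i for every i, so c is indeed a codeword.


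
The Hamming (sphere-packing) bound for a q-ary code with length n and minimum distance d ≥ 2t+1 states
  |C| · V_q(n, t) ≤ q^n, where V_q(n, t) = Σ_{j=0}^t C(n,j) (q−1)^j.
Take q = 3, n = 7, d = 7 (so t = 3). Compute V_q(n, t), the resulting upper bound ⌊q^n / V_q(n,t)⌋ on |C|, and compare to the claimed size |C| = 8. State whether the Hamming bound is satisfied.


V_q(n, t) = 379, q^n = 2187, Hamming bound = 5, |C| = 8 > bound (violated).

Step 1: Compute V_q(n, t) = Σ_{j=0}^3 C(n, j) (q−1)^j.
  j = 0: C(7,0)·(2)^0 = 1·1 = 1.
  j = 1: C(7,1)·(2)^1 = 7·2 = 14.
  j = 2: C(7,2)·(2)^2 = 21·4 = 84.
  j = 3: C(7,3)·(2)^3 = 35·8 = 280.
  V_q(n, t) = 1 + 14 + 84 + 280 = 379.
Step 2: q^n = 3^7 = 2187.
Step 3: Hamming bound ⌊q^n / V_q(n,t)⌋ = ⌊2187/379⌋ = 5.
Step 4: Compare |C| = 8 to 5: violated.
The claimed |C| lies above the Hamming bound, so no 3-ary code of length 7 with d ≥ 7 can have 8 codewords.


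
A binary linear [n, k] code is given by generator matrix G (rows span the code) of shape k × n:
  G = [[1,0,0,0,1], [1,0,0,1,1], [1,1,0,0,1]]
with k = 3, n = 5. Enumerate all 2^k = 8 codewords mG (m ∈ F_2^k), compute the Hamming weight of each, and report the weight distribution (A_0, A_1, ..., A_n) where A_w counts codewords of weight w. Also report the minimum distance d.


Weight distribution: A_0 = 1, A_1 = 2, A_2 = 2, A_3 = 2, A_4 = 1. Minimum distance d = 1.

Enumerate all 2^3 = 8 messages m ∈ F_2^3.
For each, compute codeword c = mG in F_2^5, then tally its weight.
  m = 000 → c = 00000, weight = 0.
  m = 100 → c = 10001, weight = 2.
  m = 010 → c = 10011, weight = 3.
  m = 110 → c = 00010, weight = 1.
  m = 001 → c = 11001, weight = 3.
  m = 101 → c = 01000, weight = 1.
  m = 011 → c = 01010, weight = 2.
  m = 111 → c = 11011, weight = 4.
Tally weights:
  weight 0: 1 codewords.
  weight 1: 2 codewords.
  weight 2: 2 codewords.
  weight 3: 2 codewords.
  weight 4: 1 codewords.
Minimum distance d = smallest w > 0 with A_w > 0 = 1.
Sanity: Σ A_w = 8 = 2^3 = 8 ✓.


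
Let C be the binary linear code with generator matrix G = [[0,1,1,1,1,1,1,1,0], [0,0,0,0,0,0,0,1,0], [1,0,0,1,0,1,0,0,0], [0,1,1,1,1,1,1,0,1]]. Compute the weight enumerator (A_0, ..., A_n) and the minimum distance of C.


Weight distribution: A_0 = 1, A_1 = 2, A_2 = 1, A_3 = 1, A_4 = 2, A_5 = 2, A_6 = 3, A_7 = 3, A_8 = 1. Minimum distance d = 1.

Enumerate all 2^4 = 16 messages m ∈ F_2^4.
For each, compute codeword c = mG in F_2^9, then tally its weight.
  m = 0000 → c = 000000000, weight = 0.
  m = 1000 → c = 011111110, weight = 7.
  m = 0100 → c = 000000010, weight = 1.
  m = 1100 → c = 011111100, weight = 6.
  m = 0010 → c = 100101000, weight = 3.
  m = 1010 → c = 111010110, weight = 6.
  m = 0110 → c = 100101010, weight = 4.
  m = 1110 → c = 111010100, weight = 5.
  m = 0001 → c = 011111101, weight = 7.
  m = 1001 → c = 000000011, weight = 2.
  m = 0101 → c = 011111111, weight = 8.
  m = 1101 → c = 000000001, weight = 1.
  m = 0011 → c = 111010101, weight = 6.
  m = 1011 → c = 100101011, weight = 5.
  m = 0111 → c = 111010111, weight = 7.
  m = 1111 → c = 100101001, weight = 4.
Tally weights:
  weight 0: 1 codewords.
  weight 1: 2 codewords.
  weight 2: 1 codewords.
  weight 3: 1 codewords.
  weight 4: 2 codewords.
  weight 5: 2 codewords.
  weight 6: 3 codewords.
  weight 7: 3 codewords.
  weight 8: 1 codewords.
Minimum distance d = smallest w > 0 with A_w > 0 = 1.
Sanity: Σ A_w = 16 = 2^4 = 16 ✓.


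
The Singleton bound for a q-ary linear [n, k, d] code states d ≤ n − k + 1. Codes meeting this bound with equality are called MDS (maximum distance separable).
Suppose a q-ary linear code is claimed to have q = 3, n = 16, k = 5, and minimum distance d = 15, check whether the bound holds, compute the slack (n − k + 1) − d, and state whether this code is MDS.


Singleton RHS = n − k + 1 = 12, slack = -3, bound violated (no such code; not MDS).

Singleton bound: d ≤ n − k + 1.
Here n = 16, k = 5, so n − k + 1 = 12.
Given d = 15, check d ≤ 12: NO.
Slack = (n − k + 1) − d = -3.
The slack is negative: d = 15 exceeds n − k + 1 = 12 by 3, so the Singleton bound is violated and no linear [16, 5, 15]_3 code can exist. In particular it is not MDS (MDS requires d = n − k + 1 exactly).
Description: the claimed parameters are [16, 5, 15]_3; such a code would be impossible (violates the Singleton bound).


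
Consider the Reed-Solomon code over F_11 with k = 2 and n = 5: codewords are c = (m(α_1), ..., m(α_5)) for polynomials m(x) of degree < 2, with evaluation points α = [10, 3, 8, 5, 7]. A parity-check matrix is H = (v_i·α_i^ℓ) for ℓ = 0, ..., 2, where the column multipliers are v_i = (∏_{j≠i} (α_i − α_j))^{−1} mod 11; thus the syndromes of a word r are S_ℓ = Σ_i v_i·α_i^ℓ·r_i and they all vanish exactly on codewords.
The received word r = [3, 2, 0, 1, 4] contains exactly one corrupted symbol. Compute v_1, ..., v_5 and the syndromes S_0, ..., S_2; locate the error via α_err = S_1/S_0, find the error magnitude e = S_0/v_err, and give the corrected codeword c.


S = (3, 9, 5), error at position 2, error magnitude e = 4, c = [3, 9, 0, 1, 4].

Step 1: column multipliers v_i = (∏_{j≠i}(α_i − α_j))^{−1} mod 11.
  i = 1 (α = 10): (10−3)(10−8)(10−5)(10−7) = 7·2·5·3 = 210 ≡ 1, so v_1 = 1^{−1} = 1 (mod 11).
  i = 2 (α = 3): (3−10)(3−8)(3−5)(3−7) = (−7)·(−5)·(−2)·(−4) = 280 ≡ 5, so v_2 = 5^{−1} = 9 (mod 11).
  i = 3 (α = 8): (8−10)(8−3)(8−5)(8−7) = (−2)·5·3·1 = −30 ≡ 3, so v_3 = 3^{−1} = 4 (mod 11).
  i = 4 (α = 5): (5−10)(5−3)(5−8)(5−7) = (−5)·2·(−3)·(−2) = −60 ≡ 6, so v_4 = 6^{−1} = 2 (mod 11).
  i = 5 (α = 7): (7−10)(7−3)(7−8)(7−5) = (−3)·4·(−1)·2 = 24 ≡ 2, so v_5 = 2^{−1} = 6 (mod 11).
  v = [1, 9, 4, 2, 6].
Step 2: syndromes of r = [3, 2, 0, 1, 4] (all sums mod 11).
  S_0 = Σ v_i r_i = 1·3 + 9·2 + 4·0 + 2·1 + 6·4 = 47 ≡ 3.
  S_1 = Σ v_i α_i r_i = 1·10·3 + 9·3·2 + 4·8·0 + 2·5·1 + 6·7·4 = 262 ≡ 9.
  α_i^2 mod 11 = [1, 9, 9, 3, 5].
  S_2 = Σ v_i α_i^2 r_i = 1·1·3 + 9·9·2 + 4·9·0 + 2·3·1 + 6·5·4 = 291 ≡ 5.
  S = (3, 9, 5) ≠ 0, so r is not a codeword (an error is present).
Step 3: locate the error. For a single error e at position i, S_ℓ = v_i·e·α_i^ℓ, so α_err = S_1/S_0.
  S_0^{−1} = 3^{−1} = 4 (mod 11), so α_err = 9·4 = 36 ≡ 3 = α_2. Error position i = 2.
  Consistency check: S_2/S_1 = 5·5 = 25 ≡ 3 = α_err ✓ (single-error assumption holds).
Step 4: error magnitude e = S_0/v_2 = S_0·∏_{j≠2}(α_2 − α_j) = 3·5 = 15 ≡ 4 (mod 11).
Step 5: correct position 2: c_2 = r_2 − e = 2 − 4 ≡ 9 (mod 11). Hence c = [3, 9, 0, 1, 4].
  Check: interpolating c through the α_i gives m(x) = 10 + 7·x (degree < 2) with m(α_i) = c_i for every i, so c is indeed a codeword.


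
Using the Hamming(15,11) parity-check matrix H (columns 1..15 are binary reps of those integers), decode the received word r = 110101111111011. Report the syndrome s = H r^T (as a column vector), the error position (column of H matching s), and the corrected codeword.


s = (1, 0, 1, 1)^T, error position = 11, corrected codeword c = 110101111101011

Compute s = H r^T mod 2 one row at a time:
  s_1 = 1 + 1 + 1 + 1 + 1 + 0 + 1 + 1 = 7 ≡ 1 (mod 2).
  s_2 = 1 + 0 + 1 + 1 + 1 + 0 + 1 + 1 = 6 ≡ 0 (mod 2).
  s_3 = 1 + 0 + 1 + 1 + 1 + 1 + 1 + 1 = 7 ≡ 1 (mod 2).
  s_4 = 1 + 0 + 0 + 1 + 1 + 1 + 0 + 1 = 5 ≡ 1 (mod 2).
s = (1, 0, 1, 1)^T — this equals column 11 of H (binary 1011), so error is at position 11.
Correct: flip bit 11 of r = 110101111111011 to get c = 110101111101011.


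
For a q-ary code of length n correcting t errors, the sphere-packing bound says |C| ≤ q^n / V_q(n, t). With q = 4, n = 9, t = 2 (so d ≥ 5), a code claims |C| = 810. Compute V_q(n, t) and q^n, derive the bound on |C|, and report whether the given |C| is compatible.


V_q(n, t) = 352, q^n = 262144, Hamming bound = 744, |C| = 810 > bound (violated).

Step 1: Compute V_q(n, t) = Σ_{j=0}^2 C(n, j) (q−1)^j.
  j = 0: C(9,0)·(3)^0 = 1·1 = 1.
  j = 1: C(9,1)·(3)^1 = 9·3 = 27.
  j = 2: C(9,2)·(3)^2 = 36·9 = 324.
  V_q(n, t) = 1 + 27 + 324 = 352.
Step 2: q^n = 4^9 = 262144.
Step 3: Hamming bound ⌊q^n / V_q(n,t)⌋ = ⌊262144/352⌋ = 744.
Step 4: Compare |C| = 810 to 744: violated.
The claimed |C| lies above the Hamming bound, so no 4-ary code of length 9 with d ≥ 5 can have 810 codewords.


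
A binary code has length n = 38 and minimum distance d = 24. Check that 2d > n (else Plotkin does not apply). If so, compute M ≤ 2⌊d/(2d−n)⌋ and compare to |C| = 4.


Plotkin bound M ≤ 4; given |C| = 4 ≤ bound (satisfied).

Check applicability: 2d = 48, n = 38.
2d − n = 10 > 0, so Plotkin applies.
Compute d/(2d−n) = 24/10 ≈ 2.4000.
⌊d/(2d−n)⌋ = 2.
Plotkin bound: M ≤ 2·2 = 4.
Given |C| = 4, check: satisfied.
This |C| is at the Plotkin bound.


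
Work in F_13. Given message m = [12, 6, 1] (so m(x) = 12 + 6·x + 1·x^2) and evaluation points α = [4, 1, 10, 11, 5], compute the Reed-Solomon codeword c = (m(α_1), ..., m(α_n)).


c = [0, 6, 3, 4, 2]

Message polynomial: m(x) = 12 + 6·x + 1·x^2 (mod 13).
For each evaluation point α_i, compute m(α_i) mod 13:
  α_1 = 4: Horner steps 1 → 10 → 0, so m(4) = 0.
  α_2 = 1: Horner steps 1 → 7 → 6, so m(1) = 6.
  α_3 = 10: Horner steps 1 → 3 → 3, so m(10) = 3.
  α_4 = 11: Horner steps 1 → 4 → 4, so m(11) = 4.
  α_5 = 5: Horner steps 1 → 11 → 2, so m(5) = 2.
Codeword c = [0, 6, 3, 4, 2] ∈ F_13^5.


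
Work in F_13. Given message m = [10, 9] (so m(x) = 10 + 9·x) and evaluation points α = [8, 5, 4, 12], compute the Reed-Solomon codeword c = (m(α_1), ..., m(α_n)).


c = [4, 3, 7, 1]

Message polynomial: m(x) = 10 + 9·x (mod 13).
For each evaluation point α_i, compute m(α_i) mod 13:
  α_1 = 8: Horner steps 9 → 4, so m(8) = 4.
  α_2 = 5: Horner steps 9 → 3, so m(5) = 3.
  α_3 = 4: Horner steps 9 → 7, so m(4) = 7.
  α_4 = 12: Horner steps 9 → 1, so m(12) = 1.
Codeword c = [4, 3, 7, 1] ∈ F_13^4.


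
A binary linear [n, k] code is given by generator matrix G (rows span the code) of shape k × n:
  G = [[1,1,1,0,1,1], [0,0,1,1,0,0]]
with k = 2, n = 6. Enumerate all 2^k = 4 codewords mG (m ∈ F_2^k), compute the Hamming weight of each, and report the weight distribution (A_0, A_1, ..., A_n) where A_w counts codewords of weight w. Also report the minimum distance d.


Weight distribution: A_0 = 1, A_2 = 1, A_5 = 2. Minimum distance d = 2.

Enumerate all 2^2 = 4 messages m ∈ F_2^2.
For each, compute codeword c = mG in F_2^6, then tally its weight.
  m = 00 → c = 000000, weight = 0.
  m = 10 → c = 111011, weight = 5.
  m = 01 → c = 001100, weight = 2.
  m = 11 → c = 110111, weight = 5.
Tally weights:
  weight 0: 1 codewords.
  weight 2: 1 codewords.
  weight 5: 2 codewords.
Minimum distance d = smallest w > 0 with A_w > 0 = 2.
Sanity: Σ A_w = 4 = 2^2 = 4 ✓.


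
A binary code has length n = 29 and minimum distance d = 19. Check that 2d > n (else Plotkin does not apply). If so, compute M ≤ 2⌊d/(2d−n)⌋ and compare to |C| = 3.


Plotkin bound M ≤ 4; given |C| = 3 ≤ bound (satisfied).

Check applicability: 2d = 38, n = 29.
2d − n = 9 > 0, so Plotkin applies.
Compute d/(2d−n) = 19/9 ≈ 2.1111.
⌊d/(2d−n)⌋ = 2.
Plotkin bound: M ≤ 2·2 = 4.
Given |C| = 3, check: satisfied.
This |C| is below the Plotkin bound.


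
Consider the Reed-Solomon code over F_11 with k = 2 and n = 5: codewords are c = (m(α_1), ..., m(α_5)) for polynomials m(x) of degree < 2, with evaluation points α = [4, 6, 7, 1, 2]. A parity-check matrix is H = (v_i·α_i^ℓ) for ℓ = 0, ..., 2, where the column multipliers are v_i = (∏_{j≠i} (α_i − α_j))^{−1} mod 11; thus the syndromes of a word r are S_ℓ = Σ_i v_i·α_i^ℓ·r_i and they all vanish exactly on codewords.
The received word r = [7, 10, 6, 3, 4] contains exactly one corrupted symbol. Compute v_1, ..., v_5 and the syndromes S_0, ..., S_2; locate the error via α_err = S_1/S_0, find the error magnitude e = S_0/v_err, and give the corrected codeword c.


S = (3, 3, 3), error at position 4, error magnitude e = 6, c = [7, 10, 6, 8, 4].

Step 1: column multipliers v_i = (∏_{j≠i}(α_i − α_j))^{−1} mod 11.
  i = 1 (α = 4): (4−6)(4−7)(4−1)(4−2) = (−2)·(−3)·3·2 = 36 ≡ 3, so v_1 = 3^{−1} = 4 (mod 11).
  i = 2 (α = 6): (6−4)(6−7)(6−1)(6−2) = 2·(−1)·5·4 = −40 ≡ 4, so v_2 = 4^{−1} = 3 (mod 11).
  i = 3 (α = 7): (7−4)(7−6)(7−1)(7−2) = 3·1·6·5 = 90 ≡ 2, so v_3 = 2^{−1} = 6 (mod 11).
  i = 4 (α = 1): (1−4)(1−6)(1−7)(1−2) = (−3)·(−5)·(−6)·(−1) = 90 ≡ 2, so v_4 = 2^{−1} = 6 (mod 11).
  i = 5 (α = 2): (2−4)(2−6)(2−7)(2−1) = (−2)·(−4)·(−5)·1 = −40 ≡ 4, so v_5 = 4^{−1} = 3 (mod 11).
  v = [4, 3, 6, 6, 3].
Step 2: syndromes of r = [7, 10, 6, 3, 4] (all sums mod 11).
  S_0 = Σ v_i r_i = 4·7 + 3·10 + 6·6 + 6·3 + 3·4 = 124 ≡ 3.
  S_1 = Σ v_i α_i r_i = 4·4·7 + 3·6·10 + 6·7·6 + 6·1·3 + 3·2·4 = 586 ≡ 3.
  α_i^2 mod 11 = [5, 3, 5, 1, 4].
  S_2 = Σ v_i α_i^2 r_i = 4·5·7 + 3·3·10 + 6·5·6 + 6·1·3 + 3·4·4 = 476 ≡ 3.
  S = (3, 3, 3) ≠ 0, so r is not a codeword (an error is present).
Step 3: locate the error. For a single error e at position i, S_ℓ = v_i·e·α_i^ℓ, so α_err = S_1/S_0.
  S_0^{−1} = 3^{−1} = 4 (mod 11), so α_err = 3·4 = 12 ≡ 1 = α_4. Error position i = 4.
  Consistency check: S_2/S_1 = 3·4 = 12 ≡ 1 = α_err ✓ (single-error assumption holds).
Step 4: error magnitude e = S_0/v_4 = S_0·∏_{j≠4}(α_4 − α_j) = 3·2 = 6 ≡ 6 (mod 11).
Step 5: correct position 4: c_4 = r_4 − e = 3 − 6 ≡ 8 (mod 11). Hence c = [7, 10, 6, 8, 4].
  Check: interpolating c through the α_i gives m(x) = 1 + 7·x (degree < 2) with m(α_i) = c_i for every i, so c is indeed a codeword.


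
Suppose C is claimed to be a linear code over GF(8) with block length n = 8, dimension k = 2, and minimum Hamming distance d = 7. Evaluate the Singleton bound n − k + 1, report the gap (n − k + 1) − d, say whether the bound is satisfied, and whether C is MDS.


Singleton RHS = n − k + 1 = 7, slack = 0, bound satisfied, MDS.

Singleton bound: d ≤ n − k + 1.
Here n = 8, k = 2, so n − k + 1 = 7.
Given d = 7, check d ≤ 7: YES.
Slack = (n − k + 1) − d = 0.
The code is MDS (slack = 0).
Description: the claimed parameters are [8, 2, 7]_8; such a code would be MDS (meets Singleton bound).


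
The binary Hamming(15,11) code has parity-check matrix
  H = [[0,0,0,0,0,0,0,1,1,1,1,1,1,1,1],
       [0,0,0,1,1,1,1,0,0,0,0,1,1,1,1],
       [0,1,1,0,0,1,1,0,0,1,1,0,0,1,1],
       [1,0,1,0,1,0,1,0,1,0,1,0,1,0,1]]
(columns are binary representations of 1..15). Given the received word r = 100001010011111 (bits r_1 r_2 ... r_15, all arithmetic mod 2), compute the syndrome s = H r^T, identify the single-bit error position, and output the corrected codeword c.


s = (0, 1, 0, 0)^T, error position = 4, corrected codeword c = 100101010011111

Compute s = H r^T mod 2 one row at a time:
  s_1 = 1 + 0 + 0 + 1 + 1 + 1 + 1 + 1 = 6 ≡ 0 (mod 2).
  s_2 = 0 + 0 + 1 + 0 + 1 + 1 + 1 + 1 = 5 ≡ 1 (mod 2).
  s_3 = 0 + 0 + 1 + 0 + 0 + 1 + 1 + 1 = 4 ≡ 0 (mod 2).
  s_4 = 1 + 0 + 0 + 0 + 0 + 1 + 1 + 1 = 4 ≡ 0 (mod 2).
s = (0, 1, 0, 0)^T — this equals column 4 of H (binary 0100), so error is at position 4.
Correct: flip bit 4 of r = 100001010011111 to get c = 100101010011111.


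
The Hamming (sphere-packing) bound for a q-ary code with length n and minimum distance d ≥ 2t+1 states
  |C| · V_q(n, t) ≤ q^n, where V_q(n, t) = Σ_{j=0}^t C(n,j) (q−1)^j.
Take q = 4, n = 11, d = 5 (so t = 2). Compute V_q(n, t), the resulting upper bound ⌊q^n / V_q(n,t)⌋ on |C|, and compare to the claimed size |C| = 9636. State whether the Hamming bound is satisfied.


V_q(n, t) = 529, q^n = 4194304, Hamming bound = 7928, |C| = 9636 > bound (violated).

Step 1: Compute V_q(n, t) = Σ_{j=0}^2 C(n, j) (q−1)^j.
  j = 0: C(11,0)·(3)^0 = 1·1 = 1.
  j = 1: C(11,1)·(3)^1 = 11·3 = 33.
  j = 2: C(11,2)·(3)^2 = 55·9 = 495.
  V_q(n, t) = 1 + 33 + 495 = 529.
Step 2: q^n = 4^11 = 4194304.
Step 3: Hamming bound ⌊q^n / V_q(n,t)⌋ = ⌊4194304/529⌋ = 7928.
Step 4: Compare |C| = 9636 to 7928: violated.
The claimed |C| lies above the Hamming bound, so no 4-ary code of length 11 with d ≥ 5 can have 9636 codewords.


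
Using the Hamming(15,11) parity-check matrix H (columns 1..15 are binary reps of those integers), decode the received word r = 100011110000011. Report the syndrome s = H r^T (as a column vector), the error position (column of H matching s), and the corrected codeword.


s = (1, 1, 0, 0)^T, error position = 12, corrected codeword c = 100011110001011

Compute s = H r^T mod 2 one row at a time:
  s_1 = 1 + 0 + 0 + 0 + 0 + 0 + 1 + 1 = 3 ≡ 1 (mod 2).
  s_2 = 0 + 1 + 1 + 1 + 0 + 0 + 1 + 1 = 5 ≡ 1 (mod 2).
  s_3 = 0 + 0 + 1 + 1 + 0 + 0 + 1 + 1 = 4 ≡ 0 (mod 2).
  s_4 = 1 + 0 + 1 + 1 + 0 + 0 + 0 + 1 = 4 ≡ 0 (mod 2).
s = (1, 1, 0, 0)^T — this equals column 12 of H (binary 1100), so error is at position 12.
Correct: flip bit 12 of r = 100011110000011 to get c = 100011110001011.


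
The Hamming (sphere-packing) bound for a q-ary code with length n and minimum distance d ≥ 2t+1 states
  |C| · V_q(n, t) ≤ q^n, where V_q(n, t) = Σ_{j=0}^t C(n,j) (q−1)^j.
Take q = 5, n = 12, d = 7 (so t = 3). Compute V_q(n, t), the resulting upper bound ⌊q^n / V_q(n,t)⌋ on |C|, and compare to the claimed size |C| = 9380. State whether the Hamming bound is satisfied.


V_q(n, t) = 15185, q^n = 244140625, Hamming bound = 16077, |C| = 9380 ≤ bound (satisfied).

Step 1: Compute V_q(n, t) = Σ_{j=0}^3 C(n, j) (q−1)^j.
  j = 0: C(12,0)·(4)^0 = 1·1 = 1.
  j = 1: C(12,1)·(4)^1 = 12·4 = 48.
  j = 2: C(12,2)·(4)^2 = 66·16 = 1056.
  j = 3: C(12,3)·(4)^3 = 220·64 = 14080.
  V_q(n, t) = 1 + 48 + 1056 + 14080 = 15185.
Step 2: q^n = 5^12 = 244140625.
Step 3: Hamming bound ⌊q^n / V_q(n,t)⌋ = ⌊244140625/15185⌋ = 16077.
Step 4: Compare |C| = 9380 to 16077: satisfied.
The claimed |C| lies below the Hamming bound.


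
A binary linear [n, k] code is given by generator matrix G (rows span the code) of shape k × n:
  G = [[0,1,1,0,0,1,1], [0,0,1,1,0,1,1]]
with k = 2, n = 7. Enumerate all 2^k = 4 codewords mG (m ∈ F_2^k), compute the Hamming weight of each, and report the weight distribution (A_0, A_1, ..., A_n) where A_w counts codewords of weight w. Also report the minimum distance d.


Weight distribution: A_0 = 1, A_2 = 1, A_4 = 2. Minimum distance d = 2.

Enumerate all 2^2 = 4 messages m ∈ F_2^2.
For each, compute codeword c = mG in F_2^7, then tally its weight.
  m = 00 → c = 0000000, weight = 0.
  m = 10 → c = 0110011, weight = 4.
  m = 01 → c = 0011011, weight = 4.
  m = 11 → c = 0101000, weight = 2.
Tally weights:
  weight 0: 1 codewords.
  weight 2: 1 codewords.
  weight 4: 2 codewords.
Minimum distance d = smallest w > 0 with A_w > 0 = 2.
Sanity: Σ A_w = 4 = 2^2 = 4 ✓.


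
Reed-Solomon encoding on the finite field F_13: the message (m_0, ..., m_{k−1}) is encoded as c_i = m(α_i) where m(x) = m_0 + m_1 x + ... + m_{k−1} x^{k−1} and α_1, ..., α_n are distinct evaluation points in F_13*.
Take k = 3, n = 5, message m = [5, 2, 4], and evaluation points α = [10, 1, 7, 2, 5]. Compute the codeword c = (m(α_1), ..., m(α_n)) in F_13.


c = [9, 11, 7, 12, 11]

Message polynomial: m(x) = 5 + 2·x + 4·x^2 (mod 13).
For each evaluation point α_i, compute m(α_i) mod 13:
  α_1 = 10: Horner steps 4 → 3 → 9, so m(10) = 9.
  α_2 = 1: Horner steps 4 → 6 → 11, so m(1) = 11.
  α_3 = 7: Horner steps 4 → 4 → 7, so m(7) = 7.
  α_4 = 2: Horner steps 4 → 10 → 12, so m(2) = 12.
  α_5 = 5: Horner steps 4 → 9 → 11, so m(5) = 11.
Codeword c = [9, 11, 7, 12, 11] ∈ F_13^5.


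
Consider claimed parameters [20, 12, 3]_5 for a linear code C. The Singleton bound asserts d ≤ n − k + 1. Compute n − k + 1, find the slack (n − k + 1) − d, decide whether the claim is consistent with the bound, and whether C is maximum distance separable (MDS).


Singleton RHS = n − k + 1 = 9, slack = 6, bound satisfied, not MDS.

Singleton bound: d ≤ n − k + 1.
Here n = 20, k = 12, so n − k + 1 = 9.
Given d = 3, check d ≤ 9: YES.
Slack = (n − k + 1) − d = 6.
The code is NOT MDS (slack = 6 > 0).
Description: the claimed parameters are [20, 12, 3]_5; such a code would be non-MDS.


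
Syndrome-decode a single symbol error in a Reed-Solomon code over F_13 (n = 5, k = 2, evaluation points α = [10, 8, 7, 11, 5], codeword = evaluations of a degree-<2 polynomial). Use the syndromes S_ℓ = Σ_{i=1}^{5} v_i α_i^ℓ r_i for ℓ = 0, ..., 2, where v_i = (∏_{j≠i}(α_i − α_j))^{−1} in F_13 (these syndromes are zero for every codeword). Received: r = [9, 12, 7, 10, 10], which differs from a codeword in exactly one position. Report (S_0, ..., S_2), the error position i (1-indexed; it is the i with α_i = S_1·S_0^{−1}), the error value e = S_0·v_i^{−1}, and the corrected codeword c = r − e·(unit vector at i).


S = (5, 3, 7), error at position 4, error magnitude e = 9, c = [9, 12, 7, 1, 10].

Step 1: column multipliers v_i = (∏_{j≠i}(α_i − α_j))^{−1} mod 13.
  i = 1 (α = 10): (10−8)(10−7)(10−11)(10−5) = 2·3·(−1)·5 = −30 ≡ 9, so v_1 = 9^{−1} = 3 (mod 13).
  i = 2 (α = 8): (8−10)(8−7)(8−11)(8−5) = (−2)·1·(−3)·3 = 18 ≡ 5, so v_2 = 5^{−1} = 8 (mod 13).
  i = 3 (α = 7): (7−10)(7−8)(7−11)(7−5) = (−3)·(−1)·(−4)·2 = −24 ≡ 2, so v_3 = 2^{−1} = 7 (mod 13).
  i = 4 (α = 11): (11−10)(11−8)(11−7)(11−5) = 1·3·4·6 = 72 ≡ 7, so v_4 = 7^{−1} = 2 (mod 13).
  i = 5 (α = 5): (5−10)(5−8)(5−7)(5−11) = (−5)·(−3)·(−2)·(−6) = 180 ≡ 11, so v_5 = 11^{−1} = 6 (mod 13).
  v = [3, 8, 7, 2, 6].
Step 2: syndromes of r = [9, 12, 7, 10, 10] (all sums mod 13).
  S_0 = Σ v_i r_i = 3·9 + 8·12 + 7·7 + 2·10 + 6·10 = 252 ≡ 5.
  S_1 = Σ v_i α_i r_i = 3·10·9 + 8·8·12 + 7·7·7 + 2·11·10 + 6·5·10 = 1901 ≡ 3.
  α_i^2 mod 13 = [9, 12, 10, 4, 12].
  S_2 = Σ v_i α_i^2 r_i = 3·9·9 + 8·12·12 + 7·10·7 + 2·4·10 + 6·12·10 = 2685 ≡ 7.
  S = (5, 3, 7) ≠ 0, so r is not a codeword (an error is present).
Step 3: locate the error. For a single error e at position i, S_ℓ = v_i·e·α_i^ℓ, so α_err = S_1/S_0.
  S_0^{−1} = 5^{−1} = 8 (mod 13), so α_err = 3·8 = 24 ≡ 11 = α_4. Error position i = 4.
  Consistency check: S_2/S_1 = 7·9 = 63 ≡ 11 = α_err ✓ (single-error assumption holds).
Step 4: error magnitude e = S_0/v_4 = S_0·∏_{j≠4}(α_4 − α_j) = 5·7 = 35 ≡ 9 (mod 13).
Step 5: correct position 4: c_4 = r_4 − e = 10 − 9 ≡ 1 (mod 13). Hence c = [9, 12, 7, 1, 10].
  Check: interpolating c through the α_i gives m(x) = 11 + 5·x (degree < 2) with m(α_i) = c_i for every i, so c is indeed a codeword.
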